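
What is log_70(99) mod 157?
12

Baby-step giant-step with step n = ⌈√157⌉ = 13.
Baby steps 70^j mod 157 (j:value) for j=0..12: 0:1, 1:70, 2:33, 3:112, 4:147, 5:85, 6:141, 7:136, 8:100, 9:92, 10:3, 11:53, 12:99.
h = 99 is already in the table at j=12, so x = 12.
Check: 70^12 ≡ 99 (mod 157).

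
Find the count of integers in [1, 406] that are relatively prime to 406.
168

406 = 2 × 7 × 29
φ(n) = n × ∏(1 - 1/p) for each prime p dividing n
φ(406) = 406 × (1 - 1/2) × (1 - 1/7) × (1 - 1/29) = 168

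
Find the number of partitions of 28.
3718

p(n) counts ways to write n as a sum of positive integers (order ignored).
Euler's pentagonal recurrence: p(k) = p(k-1) + p(k-2) - p(k-5) - p(k-7) + p(k-12) + p(k-15) - ... (offsets j(3j∓1)/2, signs ++--, p(0)=1, p(<0)=0).
DP table for k = 0..27: p(0)=1, p(1)=1, p(2)=2, p(3)=3, p(4)=5, p(5)=7, p(6)=11, p(7)=15, p(8)=22, p(9)=30, p(10)=42, p(11)=56, p(12)=77, p(13)=101, p(14)=135, p(15)=176, p(16)=231, p(17)=297, p(18)=385, p(19)=490, p(20)=627, p(21)=792, p(22)=1002, p(23)=1255, p(24)=1575, p(25)=1958, p(26)=2436, p(27)=3010.
Final step: p(28) = p(27) + p(26) - p(23) - p(21) + p(16) + p(13) - p(6) - p(2)
= 3010 + 2436 - 1255 - 792 + 231 + 101 - 11 - 2
= 3718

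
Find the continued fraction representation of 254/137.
[1; 1, 5, 1, 5, 1, 2]

Euclidean algorithm steps:
254 = 1 × 137 + 117
137 = 1 × 117 + 20
117 = 5 × 20 + 17
20 = 1 × 17 + 3
17 = 5 × 3 + 2
3 = 1 × 2 + 1
2 = 2 × 1 + 0
Continued fraction: [1; 1, 5, 1, 5, 1, 2]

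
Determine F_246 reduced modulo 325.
278

Matrix identity: Q^n = [[F_(n+1), F_n], [F_n, F_(n-1)]] with Q = [[1,1],[1,0]].
n = 246 = 11110110₂. Square-and-multiply, entries mod 325:
Q^1 = [[1,1],[1,0]]
Q^3 = (Q^1)²·Q = [[3,2],[2,1]]
Q^7 = (Q^3)²·Q = [[21,13],[13,8]]
Q^15 = (Q^7)²·Q = [[12,285],[285,52]]
Q^30 = (Q^15)² = [[119,40],[40,79]]
Q^61 = (Q^30)²·Q = [[281,161],[161,120]]
Q^123 = (Q^61)²·Q = [[118,232],[232,211]]
Q^246 = (Q^123)² = [[148,278],[278,195]]
F_246 mod 325 = Q^246[0][1] = 278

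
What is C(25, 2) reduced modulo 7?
6

Using Lucas' theorem:
Write n=25 and k=2 in base 7:
n in base 7: [3, 4]
k in base 7: [0, 2]
C(25,2) mod 7 = ∏ C(n_i, k_i) mod 7
Digit binomials (mod 7): C(3,0) = 1; C(4,2) = 6
Product: 1 × 6 = 6 ≡ 6 (mod 7)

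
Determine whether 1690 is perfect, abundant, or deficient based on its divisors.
deficient

Proper divisors of 1690: sum = 1 + 2 + 5 + 10 + 13 + 26 + 65 + 130 + 169 + 338 + 845 = 1604
Since 1604 < 1690, 1690 is deficient.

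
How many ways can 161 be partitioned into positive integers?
118159068427

p(n) counts ways to write n as a sum of positive integers (order ignored).
Euler's pentagonal recurrence: p(k) = p(k-1) + p(k-2) - p(k-5) - p(k-7) + p(k-12) + p(k-15) - ... (offsets j(3j∓1)/2, signs ++--, p(0)=1, p(<0)=0).
DP table for k = 0..160: p(0)=1, p(1)=1, p(2)=2, p(3)=3, p(4)=5, p(5)=7, p(6)=11, p(7)=15, p(8)=22, p(9)=30, p(10)=42, p(11)=56, p(12)=77, p(13)=101, p(14)=135, p(15)=176, p(16)=231, p(17)=297, p(18)=385, p(19)=490, p(20)=627, p(21)=792, p(22)=1002, p(23)=1255, p(24)=1575, p(25)=1958, p(26)=2436, p(27)=3010, p(28)=3718, p(29)=4565, p(30)=5604, p(31)=6842, p(32)=8349, p(33)=10143, p(34)=12310, p(35)=14883, p(36)=17977, p(37)=21637, p(38)=26015, p(39)=31185, p(40)=37338, p(41)=44583, p(42)=53174, p(43)=63261, p(44)=75175, p(45)=89134, p(46)=105558, p(47)=124754, p(48)=147273, p(49)=173525, p(50)=204226, p(51)=239943, p(52)=281589, p(53)=329931, p(54)=386155, p(55)=451276, p(56)=526823, p(57)=614154, p(58)=715220, p(59)=831820, p(60)=966467, p(61)=1121505, p(62)=1300156, p(63)=1505499, p(64)=1741630, p(65)=2012558, p(66)=2323520, p(67)=2679689, p(68)=3087735, p(69)=3554345, p(70)=4087968, p(71)=4697205, p(72)=5392783, p(73)=6185689, p(74)=7089500, p(75)=8118264, p(76)=9289091, p(77)=10619863, p(78)=12132164, p(79)=13848650, p(80)=15796476, p(81)=18004327, p(82)=20506255, p(83)=23338469, p(84)=26543660, p(85)=30167357, p(86)=34262962, p(87)=38887673, p(88)=44108109, p(89)=49995925, p(90)=56634173, p(91)=64112359, p(92)=72533807, p(93)=82010177, p(94)=92669720, p(95)=104651419, p(96)=118114304, p(97)=133230930, p(98)=150198136, p(99)=169229875, p(100)=190569292, p(101)=214481126, p(102)=241265379, p(103)=271248950, p(104)=304801365, p(105)=342325709, p(106)=384276336, p(107)=431149389, p(108)=483502844, p(109)=541946240, p(110)=607163746, p(111)=679903203, p(112)=761002156, p(113)=851376628, p(114)=952050665, p(115)=1064144451, p(116)=1188908248, p(117)=1327710076, p(118)=1482074143, p(119)=1653668665, p(120)=1844349560, p(121)=2056148051, p(122)=2291320912, p(123)=2552338241, p(124)=2841940500, p(125)=3163127352, p(126)=3519222692, p(127)=3913864295, p(128)=4351078600, p(129)=4835271870, p(130)=5371315400, p(131)=5964539504, p(132)=6620830889, p(133)=7346629512, p(134)=8149040695, p(135)=9035836076, p(136)=10015581680, p(137)=11097645016, p(138)=12292341831, p(139)=13610949895, p(140)=15065878135, p(141)=16670689208, p(142)=18440293320, p(143)=20390982757, p(144)=22540654445, p(145)=24908858009, p(146)=27517052599, p(147)=30388671978, p(148)=33549419497, p(149)=37027355200, p(150)=40853235313, p(151)=45060624582, p(152)=49686288421, p(153)=54770336324, p(154)=60356673280, p(155)=66493182097, p(156)=73232243759, p(157)=80630964769, p(158)=88751778802, p(159)=97662728555, p(160)=107438159466.
Final step: p(161) = p(160) + p(159) - p(156) - p(154) + p(149) + p(146) - p(139) - p(135) + p(126) + p(121) - p(110) - p(104) + p(91) + p(84) - p(69) - p(61) + p(44) + p(35) - p(16) - p(6)
= 107438159466 + 97662728555 - 73232243759 - 60356673280 + 37027355200 + 27517052599 - 13610949895 - 9035836076 + 3519222692 + 2056148051 - 607163746 - 304801365 + 64112359 + 26543660 - 3554345 - 1121505 + 75175 + 14883 - 231 - 11
= 118159068427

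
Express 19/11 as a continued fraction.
[1; 1, 2, 1, 2]

Euclidean algorithm steps:
19 = 1 × 11 + 8
11 = 1 × 8 + 3
8 = 2 × 3 + 2
3 = 1 × 2 + 1
2 = 2 × 1 + 0
Continued fraction: [1; 1, 2, 1, 2]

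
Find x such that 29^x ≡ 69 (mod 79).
45

Baby-step giant-step with step n = ⌈√79⌉ = 9.
Baby steps 29^j mod 79 (j:value) for j=0..8: 0:1, 1:29, 2:51, 3:57, 4:73, 5:63, 6:10, 7:53, 8:36.
Giant-step multiplier: 29^(-9) ≡ 29^(78-9) = 29^69 ≡ 14 (mod 79).
Giant steps γ_i = 69·14^i mod 79: γ_0=69, γ_1=18, γ_2=15, γ_3=52, γ_4=17, γ_5=1 (in table at j=0).
x = i·n + j = 5·9 + 0 = 45.
Check: 29^45 ≡ 69 (mod 79).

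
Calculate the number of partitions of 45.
89134

p(n) counts ways to write n as a sum of positive integers (order ignored).
Euler's pentagonal recurrence: p(k) = p(k-1) + p(k-2) - p(k-5) - p(k-7) + p(k-12) + p(k-15) - ... (offsets j(3j∓1)/2, signs ++--, p(0)=1, p(<0)=0).
DP table for k = 0..44: p(0)=1, p(1)=1, p(2)=2, p(3)=3, p(4)=5, p(5)=7, p(6)=11, p(7)=15, p(8)=22, p(9)=30, p(10)=42, p(11)=56, p(12)=77, p(13)=101, p(14)=135, p(15)=176, p(16)=231, p(17)=297, p(18)=385, p(19)=490, p(20)=627, p(21)=792, p(22)=1002, p(23)=1255, p(24)=1575, p(25)=1958, p(26)=2436, p(27)=3010, p(28)=3718, p(29)=4565, p(30)=5604, p(31)=6842, p(32)=8349, p(33)=10143, p(34)=12310, p(35)=14883, p(36)=17977, p(37)=21637, p(38)=26015, p(39)=31185, p(40)=37338, p(41)=44583, p(42)=53174, p(43)=63261, p(44)=75175.
Final step: p(45) = p(44) + p(43) - p(40) - p(38) + p(33) + p(30) - p(23) - p(19) + p(10) + p(5)
= 75175 + 63261 - 37338 - 26015 + 10143 + 5604 - 1255 - 490 + 42 + 7
= 89134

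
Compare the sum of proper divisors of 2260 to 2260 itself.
abundant

Proper divisors of 2260: sum = 1 + 2 + 4 + 5 + 10 + 20 + 113 + 226 + 452 + 565 + 1130 = 2528
Since 2528 > 2260, 2260 is abundant.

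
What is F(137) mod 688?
253

Matrix identity: Q^n = [[F_(n+1), F_n], [F_n, F_(n-1)]] with Q = [[1,1],[1,0]].
n = 137 = 10001001₂. Square-and-multiply, entries mod 688:
Q^1 = [[1,1],[1,0]]
Q^2 = (Q^1)² = [[2,1],[1,1]]
Q^4 = (Q^2)² = [[5,3],[3,2]]
Q^8 = (Q^4)² = [[34,21],[21,13]]
Q^17 = (Q^8)²·Q = [[520,221],[221,299]]
Q^34 = (Q^17)² = [[9,55],[55,642]]
Q^68 = (Q^34)² = [[354,29],[29,325]]
Q^137 = (Q^68)²·Q = [[680,253],[253,427]]
F_137 mod 688 = Q^137[0][1] = 253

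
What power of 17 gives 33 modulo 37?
8

Baby-step giant-step with step n = ⌈√37⌉ = 7.
Baby steps 17^j mod 37 (j:value) for j=0..6: 0:1, 1:17, 2:30, 3:29, 4:12, 5:19, 6:27.
Giant-step multiplier: 17^(-7) ≡ 17^(36-7) = 17^29 ≡ 5 (mod 37).
Giant steps γ_i = 33·5^i mod 37: γ_0=33, γ_1=17 (in table at j=1).
x = i·n + j = 1·7 + 1 = 8.
Check: 17^8 ≡ 33 (mod 37).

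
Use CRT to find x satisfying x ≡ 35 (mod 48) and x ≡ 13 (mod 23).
611

Using Chinese Remainder Theorem:
M = 48 × 23 = 1104
M1 = 23, M2 = 48
y1 = 23^(-1) mod 48 = 23
y2 = 48^(-1) mod 23 = 12
x = (35×23×23 + 13×48×12) mod 1104 = 611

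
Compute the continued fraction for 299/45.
[6; 1, 1, 1, 4, 3]

Euclidean algorithm steps:
299 = 6 × 45 + 29
45 = 1 × 29 + 16
29 = 1 × 16 + 13
16 = 1 × 13 + 3
13 = 4 × 3 + 1
3 = 3 × 1 + 0
Continued fraction: [6; 1, 1, 1, 4, 3]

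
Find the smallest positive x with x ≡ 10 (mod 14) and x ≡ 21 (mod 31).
52

Using Chinese Remainder Theorem:
M = 14 × 31 = 434
M1 = 31, M2 = 14
y1 = 31^(-1) mod 14 = 5
y2 = 14^(-1) mod 31 = 20
x = (10×31×5 + 21×14×20) mod 434 = 52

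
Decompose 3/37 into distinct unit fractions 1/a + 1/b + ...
1/13 + 1/241 + 1/115921

Greedy algorithm:
3/37: ceiling(37/3) = 13, use 1/13
2/481: ceiling(481/2) = 241, use 1/241
1/115921: ceiling(115921/1) = 115921, use 1/115921
Result: 3/37 = 1/13 + 1/241 + 1/115921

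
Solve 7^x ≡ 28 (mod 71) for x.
13

Baby-step giant-step with step n = ⌈√71⌉ = 9.
Baby steps 7^j mod 71 (j:value) for j=0..8: 0:1, 1:7, 2:49, 3:59, 4:58, 5:51, 6:2, 7:14, 8:27.
Giant-step multiplier: 7^(-9) ≡ 7^(70-9) = 7^61 ≡ 68 (mod 71).
Giant steps γ_i = 28·68^i mod 71: γ_0=28, γ_1=58 (in table at j=4).
x = i·n + j = 1·9 + 4 = 13.
Check: 7^13 ≡ 28 (mod 71).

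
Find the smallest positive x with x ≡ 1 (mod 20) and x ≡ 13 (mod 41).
341

Using Chinese Remainder Theorem:
M = 20 × 41 = 820
M1 = 41, M2 = 20
y1 = 41^(-1) mod 20 = 1
y2 = 20^(-1) mod 41 = 39
x = (1×41×1 + 13×20×39) mod 820 = 341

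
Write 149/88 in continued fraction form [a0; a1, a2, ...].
[1; 1, 2, 3, 1, 6]

Euclidean algorithm steps:
149 = 1 × 88 + 61
88 = 1 × 61 + 27
61 = 2 × 27 + 7
27 = 3 × 7 + 6
7 = 1 × 6 + 1
6 = 6 × 1 + 0
Continued fraction: [1; 1, 2, 3, 1, 6]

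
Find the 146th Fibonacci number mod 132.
85

Matrix identity: Q^n = [[F_(n+1), F_n], [F_n, F_(n-1)]] with Q = [[1,1],[1,0]].
n = 146 = 10010010₂. Square-and-multiply, entries mod 132:
Q^1 = [[1,1],[1,0]]
Q^2 = (Q^1)² = [[2,1],[1,1]]
Q^4 = (Q^2)² = [[5,3],[3,2]]
Q^9 = (Q^4)²·Q = [[55,34],[34,21]]
Q^18 = (Q^9)² = [[89,76],[76,13]]
Q^36 = (Q^18)² = [[101,96],[96,5]]
Q^73 = (Q^36)²·Q = [[25,13],[13,12]]
Q^146 = (Q^73)² = [[2,85],[85,49]]
F_146 mod 132 = Q^146[0][1] = 85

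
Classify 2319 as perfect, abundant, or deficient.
deficient

Proper divisors of 2319: sum = 1 + 3 + 773 = 777
Since 777 < 2319, 2319 is deficient.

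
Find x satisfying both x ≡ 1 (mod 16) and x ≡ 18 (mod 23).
225

Using Chinese Remainder Theorem:
M = 16 × 23 = 368
M1 = 23, M2 = 16
y1 = 23^(-1) mod 16 = 7
y2 = 16^(-1) mod 23 = 13
x = (1×23×7 + 18×16×13) mod 368 = 225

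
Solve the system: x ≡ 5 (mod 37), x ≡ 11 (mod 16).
523

Using Chinese Remainder Theorem:
M = 37 × 16 = 592
M1 = 16, M2 = 37
y1 = 16^(-1) mod 37 = 7
y2 = 37^(-1) mod 16 = 13
x = (5×16×7 + 11×37×13) mod 592 = 523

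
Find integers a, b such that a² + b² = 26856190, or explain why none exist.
Not possible

Factorization: 26856190 = 2 × 5 × 139^3
By Fermat: n is sum of two squares iff every prime p ≡ 3 (mod 4) appears to even power.
Prime(s) ≡ 3 (mod 4) with odd exponent: [(139, 3)]
Therefore 26856190 cannot be expressed as a² + b².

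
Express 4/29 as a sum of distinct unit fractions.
1/8 + 1/78 + 1/9048

Greedy algorithm:
4/29: ceiling(29/4) = 8, use 1/8
3/232: ceiling(232/3) = 78, use 1/78
1/9048: ceiling(9048/1) = 9048, use 1/9048
Result: 4/29 = 1/8 + 1/78 + 1/9048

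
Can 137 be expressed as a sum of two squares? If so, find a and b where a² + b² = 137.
4² + 11² (a=4, b=11)

Factorization: 137 = 137
By Fermat: n is sum of two squares iff every prime p ≡ 3 (mod 4) appears to even power.
All primes ≡ 3 (mod 4) appear to even power.
Search a = 0, 1, 2, … for 137 - a² a perfect square: first hit at a = 4: 137 - 16 = 121 = 11².
137 = 4² + 11² = 16 + 121 ✓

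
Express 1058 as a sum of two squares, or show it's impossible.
23² + 23² (a=23, b=23)

Factorization: 1058 = 2 × 23^2
By Fermat: n is sum of two squares iff every prime p ≡ 3 (mod 4) appears to even power.
All primes ≡ 3 (mod 4) appear to even power.
Search a = 0, 1, 2, … for 1058 - a² a perfect square: first hit at a = 23: 1058 - 529 = 529 = 23².
1058 = 23² + 23² = 529 + 529 ✓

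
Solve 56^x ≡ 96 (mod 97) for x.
48

Baby-step giant-step with step n = ⌈√97⌉ = 10.
Baby steps 56^j mod 97 (j:value) for j=0..9: 0:1, 1:56, 2:32, 3:46, 4:54, 5:17, 6:79, 7:59, 8:6, 9:45.
Giant-step multiplier: 56^(-10) ≡ 56^(96-10) = 56^86 ≡ 48 (mod 97).
Giant steps γ_i = 96·48^i mod 97: γ_0=96, γ_1=49, γ_2=24, γ_3=85, γ_4=6 (in table at j=8).
x = i·n + j = 4·10 + 8 = 48.
Check: 56^48 ≡ 96 (mod 97).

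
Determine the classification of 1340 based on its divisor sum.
abundant

Proper divisors of 1340: sum = 1 + 2 + 4 + 5 + 10 + 20 + 67 + 134 + 268 + 335 + 670 = 1516
Since 1516 > 1340, 1340 is abundant.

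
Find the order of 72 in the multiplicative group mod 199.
99

199 is prime, so ord(72) divides φ(199) = 198.
Divisors of 198: 1, 2, 3, 6, 9, 11, 18, 22, 33, 66, 99, 198.
Repeated squaring: 72^1 ≡ 72, 72^2 ≡ 10, 72^4 ≡ 100, 72^8 ≡ 50, 72^16 ≡ 112, 72^32 ≡ 7, 72^64 ≡ 49, 72^128 ≡ 13 (mod 199).
Test 72^d mod 199 for each divisor d in increasing order:
72^1 ≡ 72
72^2 ≡ 10
72^3 = 72^2·72^1 ≡ 123
72^6 = 72^4·72^2 ≡ 5
72^9 = 72^8·72^1 ≡ 18
72^11 = 72^8·72^2·72^1 ≡ 180
72^18 = 72^16·72^2 ≡ 125
72^22 = 72^16·72^4·72^2 ≡ 162
72^33 = 72^32·72^1 ≡ 106
72^66 = 72^64·72^2 ≡ 92
72^99 = 72^64·72^32·72^2·72^1 ≡ 1  ← first divisor giving 1
The order is 99.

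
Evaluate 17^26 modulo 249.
175

Repeated squaring. Binary of 26 = 11010.
17^1 ≡ 17 (mod 249); 17^2 ≡ 40 (mod 249); 17^4 ≡ 106 (mod 249); 17^8 ≡ 31 (mod 249); 17^16 ≡ 214 (mod 249)
17^26 = 17^2 × 17^8 × 17^16 ≡ 175 (mod 249)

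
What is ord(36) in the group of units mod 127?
63

127 is prime, so ord(36) divides φ(127) = 126.
Divisors of 126: 1, 2, 3, 6, 7, 9, 14, 18, 21, 42, 63, 126.
Repeated squaring: 36^1 ≡ 36, 36^2 ≡ 26, 36^4 ≡ 41, 36^8 ≡ 30, 36^16 ≡ 11, 36^32 ≡ 121, 36^64 ≡ 36 (mod 127).
Test 36^d mod 127 for each divisor d in increasing order:
36^1 ≡ 36
36^2 ≡ 26
36^3 = 36^2·36^1 ≡ 47
36^6 = 36^4·36^2 ≡ 50
36^7 = 36^4·36^2·36^1 ≡ 22
36^9 = 36^8·36^1 ≡ 64
36^14 = 36^8·36^4·36^2 ≡ 103
36^18 = 36^16·36^2 ≡ 32
36^21 = 36^16·36^4·36^1 ≡ 107
36^42 = 36^32·36^8·36^2 ≡ 19
36^63 = 36^32·36^16·36^8·36^4·36^2·36^1 ≡ 1  ← first divisor giving 1
The order is 63.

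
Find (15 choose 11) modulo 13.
0

Using Lucas' theorem:
Write n=15 and k=11 in base 13:
n in base 13: [1, 2]
k in base 13: [0, 11]
C(15,11) mod 13 = ∏ C(n_i, k_i) mod 13
Digit binomials (mod 13): C(1,0) = 1; C(2,11) = 0 (k_i > n_i)
Product: 1 × 0 = 0 ≡ 0 (mod 13)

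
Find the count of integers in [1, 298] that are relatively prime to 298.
148

298 = 2 × 149
φ(n) = n × ∏(1 - 1/p) for each prime p dividing n
φ(298) = 298 × (1 - 1/2) × (1 - 1/149) = 148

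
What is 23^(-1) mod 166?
65

gcd(23, 166) = 1, so the inverse exists.
Extended Euclidean algorithm on (166, 23):
166 = 7 × 23 + 5  ⟹  5 = (1)·166 + (-7)·23
23 = 4 × 5 + 3  ⟹  3 = (-4)·166 + (29)·23
5 = 1 × 3 + 2  ⟹  2 = (5)·166 + (-36)·23
3 = 1 × 2 + 1  ⟹  1 = (-9)·166 + (65)·23
So (65)·23 ≡ 1 (mod 166), i.e. 23^(-1) ≡ 65 (mod 166).
Check: 23 × 65 = 1495 ≡ 1 (mod 166)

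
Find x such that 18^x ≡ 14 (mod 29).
19

Baby-step giant-step with step n = ⌈√29⌉ = 6.
Baby steps 18^j mod 29 (j:value) for j=0..5: 0:1, 1:18, 2:5, 3:3, 4:25, 5:15.
Giant-step multiplier: 18^(-6) ≡ 18^(28-6) = 18^22 ≡ 13 (mod 29).
Giant steps γ_i = 14·13^i mod 29: γ_0=14, γ_1=8, γ_2=17, γ_3=18 (in table at j=1).
x = i·n + j = 3·6 + 1 = 19.
Check: 18^19 ≡ 14 (mod 29).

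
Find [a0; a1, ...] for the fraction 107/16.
[6; 1, 2, 5]

Euclidean algorithm steps:
107 = 6 × 16 + 11
16 = 1 × 11 + 5
11 = 2 × 5 + 1
5 = 5 × 1 + 0
Continued fraction: [6; 1, 2, 5]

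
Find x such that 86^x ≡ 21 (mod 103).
13

Baby-step giant-step with step n = ⌈√103⌉ = 11.
Baby steps 86^j mod 103 (j:value) for j=0..10: 0:1, 1:86, 2:83, 3:31, 4:91, 5:101, 6:34, 7:40, 8:41, 9:24, 10:4.
Giant-step multiplier: 86^(-11) ≡ 86^(102-11) = 86^91 ≡ 53 (mod 103).
Giant steps γ_i = 21·53^i mod 103: γ_0=21, γ_1=83 (in table at j=2).
x = i·n + j = 1·11 + 2 = 13.
Check: 86^13 ≡ 21 (mod 103).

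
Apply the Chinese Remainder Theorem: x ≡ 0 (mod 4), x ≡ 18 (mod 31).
80

Using Chinese Remainder Theorem:
M = 4 × 31 = 124
M1 = 31, M2 = 4
y1 = 31^(-1) mod 4 = 3
y2 = 4^(-1) mod 31 = 8
x = (0×31×3 + 18×4×8) mod 124 = 80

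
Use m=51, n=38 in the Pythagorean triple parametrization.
(1157, 3876, 4045)

Euclid's formula: a = m² - n², b = 2mn, c = m² + n²
m = 51, n = 38
a = 51² - 38² = 2601 - 1444 = 1157
b = 2 × 51 × 38 = 3876
c = 51² + 38² = 2601 + 1444 = 4045
Verification: 1157² + 3876² = 1338649 + 15023376 = 16362025 = 4045² ✓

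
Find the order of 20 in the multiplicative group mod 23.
22

23 is prime, so ord(20) divides φ(23) = 22.
Divisors of 22: 1, 2, 11, 22.
Repeated squaring: 20^1 ≡ 20, 20^2 ≡ 9, 20^4 ≡ 12, 20^8 ≡ 6, 20^16 ≡ 13 (mod 23).
Test 20^d mod 23 for each divisor d in increasing order:
20^1 ≡ 20
20^2 ≡ 9
20^11 = 20^8·20^2·20^1 ≡ 22
20^22 = 20^16·20^4·20^2 ≡ 1  ← first divisor giving 1
The order is 22.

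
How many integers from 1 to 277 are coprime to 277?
276

277 = 277
φ(n) = n × ∏(1 - 1/p) for each prime p dividing n
φ(277) = 277 × (1 - 1/277) = 276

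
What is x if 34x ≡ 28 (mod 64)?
x ≡ 14 (mod 32)

gcd(34, 64) = 2, which divides 28, so solutions exist.
Divide through by 2: 17x ≡ 14 (mod 32).
Find 17^(-1) mod 32 by the extended Euclidean algorithm:
32 = 1 × 17 + 15  ⟹  15 = (1)·32 + (-1)·17
17 = 1 × 15 + 2  ⟹  2 = (-1)·32 + (2)·17
15 = 7 × 2 + 1  ⟹  1 = (8)·32 + (-15)·17
So (-15)·17 ≡ 1 (mod 32), i.e. 17^(-1) ≡ -15 ≡ 17 (mod 32).
x ≡ 17 × 14 = 238 ≡ 14 (mod 32).
Check: 34 × 14 = 476 ≡ 28 (mod 64).
x ≡ 14 (mod 32), giving 2 solutions mod 64.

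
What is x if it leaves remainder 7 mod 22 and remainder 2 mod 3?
29

Using Chinese Remainder Theorem:
M = 22 × 3 = 66
M1 = 3, M2 = 22
y1 = 3^(-1) mod 22 = 15
y2 = 22^(-1) mod 3 = 1
x = (7×3×15 + 2×22×1) mod 66 = 29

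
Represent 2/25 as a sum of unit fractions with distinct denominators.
1/13 + 1/325

Greedy algorithm:
2/25: ceiling(25/2) = 13, use 1/13
1/325: ceiling(325/1) = 325, use 1/325
Result: 2/25 = 1/13 + 1/325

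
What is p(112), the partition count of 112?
761002156

p(n) counts ways to write n as a sum of positive integers (order ignored).
Euler's pentagonal recurrence: p(k) = p(k-1) + p(k-2) - p(k-5) - p(k-7) + p(k-12) + p(k-15) - ... (offsets j(3j∓1)/2, signs ++--, p(0)=1, p(<0)=0).
DP table for k = 0..111: p(0)=1, p(1)=1, p(2)=2, p(3)=3, p(4)=5, p(5)=7, p(6)=11, p(7)=15, p(8)=22, p(9)=30, p(10)=42, p(11)=56, p(12)=77, p(13)=101, p(14)=135, p(15)=176, p(16)=231, p(17)=297, p(18)=385, p(19)=490, p(20)=627, p(21)=792, p(22)=1002, p(23)=1255, p(24)=1575, p(25)=1958, p(26)=2436, p(27)=3010, p(28)=3718, p(29)=4565, p(30)=5604, p(31)=6842, p(32)=8349, p(33)=10143, p(34)=12310, p(35)=14883, p(36)=17977, p(37)=21637, p(38)=26015, p(39)=31185, p(40)=37338, p(41)=44583, p(42)=53174, p(43)=63261, p(44)=75175, p(45)=89134, p(46)=105558, p(47)=124754, p(48)=147273, p(49)=173525, p(50)=204226, p(51)=239943, p(52)=281589, p(53)=329931, p(54)=386155, p(55)=451276, p(56)=526823, p(57)=614154, p(58)=715220, p(59)=831820, p(60)=966467, p(61)=1121505, p(62)=1300156, p(63)=1505499, p(64)=1741630, p(65)=2012558, p(66)=2323520, p(67)=2679689, p(68)=3087735, p(69)=3554345, p(70)=4087968, p(71)=4697205, p(72)=5392783, p(73)=6185689, p(74)=7089500, p(75)=8118264, p(76)=9289091, p(77)=10619863, p(78)=12132164, p(79)=13848650, p(80)=15796476, p(81)=18004327, p(82)=20506255, p(83)=23338469, p(84)=26543660, p(85)=30167357, p(86)=34262962, p(87)=38887673, p(88)=44108109, p(89)=49995925, p(90)=56634173, p(91)=64112359, p(92)=72533807, p(93)=82010177, p(94)=92669720, p(95)=104651419, p(96)=118114304, p(97)=133230930, p(98)=150198136, p(99)=169229875, p(100)=190569292, p(101)=214481126, p(102)=241265379, p(103)=271248950, p(104)=304801365, p(105)=342325709, p(106)=384276336, p(107)=431149389, p(108)=483502844, p(109)=541946240, p(110)=607163746, p(111)=679903203.
Final step: p(112) = p(111) + p(110) - p(107) - p(105) + p(100) + p(97) - p(90) - p(86) + p(77) + p(72) - p(61) - p(55) + p(42) + p(35) - p(20) - p(12)
= 679903203 + 607163746 - 431149389 - 342325709 + 190569292 + 133230930 - 56634173 - 34262962 + 10619863 + 5392783 - 1121505 - 451276 + 53174 + 14883 - 627 - 77
= 761002156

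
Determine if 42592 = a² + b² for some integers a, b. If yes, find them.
Not possible

Factorization: 42592 = 2^5 × 11^3
By Fermat: n is sum of two squares iff every prime p ≡ 3 (mod 4) appears to even power.
Prime(s) ≡ 3 (mod 4) with odd exponent: [(11, 3)]
Therefore 42592 cannot be expressed as a² + b².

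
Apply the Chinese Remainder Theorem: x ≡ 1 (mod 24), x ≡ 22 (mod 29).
457

Using Chinese Remainder Theorem:
M = 24 × 29 = 696
M1 = 29, M2 = 24
y1 = 29^(-1) mod 24 = 5
y2 = 24^(-1) mod 29 = 23
x = (1×29×5 + 22×24×23) mod 696 = 457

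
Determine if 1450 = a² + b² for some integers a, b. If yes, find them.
9² + 37² (a=9, b=37)

Factorization: 1450 = 2 × 5^2 × 29
By Fermat: n is sum of two squares iff every prime p ≡ 3 (mod 4) appears to even power.
All primes ≡ 3 (mod 4) appear to even power.
Search a = 0, 1, 2, … for 1450 - a² a perfect square: first hit at a = 9: 1450 - 81 = 1369 = 37².
1450 = 9² + 37² = 81 + 1369 ✓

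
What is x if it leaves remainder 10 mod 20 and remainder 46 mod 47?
610

Using Chinese Remainder Theorem:
M = 20 × 47 = 940
M1 = 47, M2 = 20
y1 = 47^(-1) mod 20 = 3
y2 = 20^(-1) mod 47 = 40
x = (10×47×3 + 46×20×40) mod 940 = 610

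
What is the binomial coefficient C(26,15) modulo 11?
2

Using Lucas' theorem:
Write n=26 and k=15 in base 11:
n in base 11: [2, 4]
k in base 11: [1, 4]
C(26,15) mod 11 = ∏ C(n_i, k_i) mod 11
Digit binomials (mod 11): C(2,1) = 2; C(4,4) = 1
Product: 2 × 1 = 2 ≡ 2 (mod 11)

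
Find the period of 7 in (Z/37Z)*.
9

37 is prime, so ord(7) divides φ(37) = 36.
Divisors of 36: 1, 2, 3, 4, 6, 9, 12, 18, 36.
Repeated squaring: 7^1 ≡ 7, 7^2 ≡ 12, 7^4 ≡ 33, 7^8 ≡ 16, 7^16 ≡ 34, 7^32 ≡ 9 (mod 37).
Test 7^d mod 37 for each divisor d in increasing order:
7^1 ≡ 7
7^2 ≡ 12
7^3 = 7^2·7^1 ≡ 10
7^4 ≡ 33
7^6 = 7^4·7^2 ≡ 26
7^9 = 7^8·7^1 ≡ 1  ← first divisor giving 1
The order is 9.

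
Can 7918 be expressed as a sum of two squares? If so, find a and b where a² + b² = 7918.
Not possible

Factorization: 7918 = 2 × 37 × 107
By Fermat: n is sum of two squares iff every prime p ≡ 3 (mod 4) appears to even power.
Prime(s) ≡ 3 (mod 4) with odd exponent: [(107, 1)]
Therefore 7918 cannot be expressed as a² + b².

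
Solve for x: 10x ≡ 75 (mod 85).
x ≡ 16 (mod 17)

gcd(10, 85) = 5, which divides 75, so solutions exist.
Divide through by 5: 2x ≡ 15 (mod 17).
Find 2^(-1) mod 17 by the extended Euclidean algorithm:
17 = 8 × 2 + 1  ⟹  1 = (1)·17 + (-8)·2
So (-8)·2 ≡ 1 (mod 17), i.e. 2^(-1) ≡ -8 ≡ 9 (mod 17).
x ≡ 9 × 15 = 135 ≡ 16 (mod 17).
Check: 10 × 16 = 160 ≡ 75 (mod 85).
x ≡ 16 (mod 17), giving 5 solutions mod 85.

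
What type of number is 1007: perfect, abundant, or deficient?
deficient

Proper divisors of 1007: sum = 1 + 19 + 53 = 73
Since 73 < 1007, 1007 is deficient.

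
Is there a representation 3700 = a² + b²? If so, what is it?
10² + 60² (a=10, b=60)

Factorization: 3700 = 2^2 × 5^2 × 37
By Fermat: n is sum of two squares iff every prime p ≡ 3 (mod 4) appears to even power.
All primes ≡ 3 (mod 4) appear to even power.
Search a = 0, 1, 2, … for 3700 - a² a perfect square: first hit at a = 10: 3700 - 100 = 3600 = 60².
3700 = 10² + 60² = 100 + 3600 ✓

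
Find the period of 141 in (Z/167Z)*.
83

167 is prime, so ord(141) divides φ(167) = 166.
Divisors of 166: 1, 2, 83, 166.
Repeated squaring: 141^1 ≡ 141, 141^2 ≡ 8, 141^4 ≡ 64, 141^8 ≡ 88, 141^16 ≡ 62, 141^32 ≡ 3, 141^64 ≡ 9, 141^128 ≡ 81 (mod 167).
Test 141^d mod 167 for each divisor d in increasing order:
141^1 ≡ 141
141^2 ≡ 8
141^83 = 141^64·141^16·141^2·141^1 ≡ 1  ← first divisor giving 1
The order is 83.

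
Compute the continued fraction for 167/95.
[1; 1, 3, 7, 1, 2]

Euclidean algorithm steps:
167 = 1 × 95 + 72
95 = 1 × 72 + 23
72 = 3 × 23 + 3
23 = 7 × 3 + 2
3 = 1 × 2 + 1
2 = 2 × 1 + 0
Continued fraction: [1; 1, 3, 7, 1, 2]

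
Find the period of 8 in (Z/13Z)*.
4

13 is prime, so ord(8) divides φ(13) = 12.
Divisors of 12: 1, 2, 3, 4, 6, 12.
Repeated squaring: 8^1 ≡ 8, 8^2 ≡ 12, 8^4 ≡ 1, 8^8 ≡ 1 (mod 13).
Test 8^d mod 13 for each divisor d in increasing order:
8^1 ≡ 8
8^2 ≡ 12
8^3 = 8^2·8^1 ≡ 5
8^4 ≡ 1  ← first divisor giving 1
The order is 4.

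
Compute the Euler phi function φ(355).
280

355 = 5 × 71
φ(n) = n × ∏(1 - 1/p) for each prime p dividing n
φ(355) = 355 × (1 - 1/5) × (1 - 1/71) = 280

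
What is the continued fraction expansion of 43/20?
[2; 6, 1, 2]

Euclidean algorithm steps:
43 = 2 × 20 + 3
20 = 6 × 3 + 2
3 = 1 × 2 + 1
2 = 2 × 1 + 0
Continued fraction: [2; 6, 1, 2]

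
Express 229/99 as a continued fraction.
[2; 3, 5, 6]

Euclidean algorithm steps:
229 = 2 × 99 + 31
99 = 3 × 31 + 6
31 = 5 × 6 + 1
6 = 6 × 1 + 0
Continued fraction: [2; 3, 5, 6]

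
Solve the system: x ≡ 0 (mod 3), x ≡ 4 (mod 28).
60

Using Chinese Remainder Theorem:
M = 3 × 28 = 84
M1 = 28, M2 = 3
y1 = 28^(-1) mod 3 = 1
y2 = 3^(-1) mod 28 = 19
x = (0×28×1 + 4×3×19) mod 84 = 60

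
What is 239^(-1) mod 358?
3

gcd(239, 358) = 1, so the inverse exists.
Extended Euclidean algorithm on (358, 239):
358 = 1 × 239 + 119  ⟹  119 = (1)·358 + (-1)·239
239 = 2 × 119 + 1  ⟹  1 = (-2)·358 + (3)·239
So (3)·239 ≡ 1 (mod 358), i.e. 239^(-1) ≡ 3 (mod 358).
Check: 239 × 3 = 717 ≡ 1 (mod 358)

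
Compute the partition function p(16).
231

p(n) counts ways to write n as a sum of positive integers (order ignored).
Euler's pentagonal recurrence: p(k) = p(k-1) + p(k-2) - p(k-5) - p(k-7) + p(k-12) + p(k-15) - ... (offsets j(3j∓1)/2, signs ++--, p(0)=1, p(<0)=0).
DP table for k = 0..15: p(0)=1, p(1)=1, p(2)=2, p(3)=3, p(4)=5, p(5)=7, p(6)=11, p(7)=15, p(8)=22, p(9)=30, p(10)=42, p(11)=56, p(12)=77, p(13)=101, p(14)=135, p(15)=176.
Final step: p(16) = p(15) + p(14) - p(11) - p(9) + p(4) + p(1)
= 176 + 135 - 56 - 30 + 5 + 1
= 231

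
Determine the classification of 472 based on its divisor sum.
deficient

Proper divisors of 472: sum = 1 + 2 + 4 + 8 + 59 + 118 + 236 = 428
Since 428 < 472, 472 is deficient.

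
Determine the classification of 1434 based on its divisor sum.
abundant

Proper divisors of 1434: sum = 1 + 2 + 3 + 6 + 239 + 478 + 717 = 1446
Since 1446 > 1434, 1434 is abundant.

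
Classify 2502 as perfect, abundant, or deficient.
abundant

Proper divisors of 2502: sum = 1 + 2 + 3 + 6 + 9 + 18 + 139 + 278 + 417 + 834 + 1251 = 2958
Since 2958 > 2502, 2502 is abundant.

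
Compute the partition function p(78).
12132164

p(n) counts ways to write n as a sum of positive integers (order ignored).
Euler's pentagonal recurrence: p(k) = p(k-1) + p(k-2) - p(k-5) - p(k-7) + p(k-12) + p(k-15) - ... (offsets j(3j∓1)/2, signs ++--, p(0)=1, p(<0)=0).
DP table for k = 0..77: p(0)=1, p(1)=1, p(2)=2, p(3)=3, p(4)=5, p(5)=7, p(6)=11, p(7)=15, p(8)=22, p(9)=30, p(10)=42, p(11)=56, p(12)=77, p(13)=101, p(14)=135, p(15)=176, p(16)=231, p(17)=297, p(18)=385, p(19)=490, p(20)=627, p(21)=792, p(22)=1002, p(23)=1255, p(24)=1575, p(25)=1958, p(26)=2436, p(27)=3010, p(28)=3718, p(29)=4565, p(30)=5604, p(31)=6842, p(32)=8349, p(33)=10143, p(34)=12310, p(35)=14883, p(36)=17977, p(37)=21637, p(38)=26015, p(39)=31185, p(40)=37338, p(41)=44583, p(42)=53174, p(43)=63261, p(44)=75175, p(45)=89134, p(46)=105558, p(47)=124754, p(48)=147273, p(49)=173525, p(50)=204226, p(51)=239943, p(52)=281589, p(53)=329931, p(54)=386155, p(55)=451276, p(56)=526823, p(57)=614154, p(58)=715220, p(59)=831820, p(60)=966467, p(61)=1121505, p(62)=1300156, p(63)=1505499, p(64)=1741630, p(65)=2012558, p(66)=2323520, p(67)=2679689, p(68)=3087735, p(69)=3554345, p(70)=4087968, p(71)=4697205, p(72)=5392783, p(73)=6185689, p(74)=7089500, p(75)=8118264, p(76)=9289091, p(77)=10619863.
Final step: p(78) = p(77) + p(76) - p(73) - p(71) + p(66) + p(63) - p(56) - p(52) + p(43) + p(38) - p(27) - p(21) + p(8) + p(1)
= 10619863 + 9289091 - 6185689 - 4697205 + 2323520 + 1505499 - 526823 - 281589 + 63261 + 26015 - 3010 - 792 + 22 + 1
= 12132164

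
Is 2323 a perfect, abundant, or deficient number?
deficient

Proper divisors of 2323: sum = 1 + 23 + 101 = 125
Since 125 < 2323, 2323 is deficient.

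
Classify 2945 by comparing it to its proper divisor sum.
deficient

Proper divisors of 2945: sum = 1 + 5 + 19 + 31 + 95 + 155 + 589 = 895
Since 895 < 2945, 2945 is deficient.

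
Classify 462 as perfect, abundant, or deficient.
abundant

Proper divisors of 462: sum = 1 + 2 + 3 + 6 + 7 + 11 + 14 + 21 + 22 + 33 + 42 + 66 + 77 + 154 + 231 = 690
Since 690 > 462, 462 is abundant.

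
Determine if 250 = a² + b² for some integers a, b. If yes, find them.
5² + 15² (a=5, b=15)

Factorization: 250 = 2 × 5^3
By Fermat: n is sum of two squares iff every prime p ≡ 3 (mod 4) appears to even power.
All primes ≡ 3 (mod 4) appear to even power.
Search a = 0, 1, 2, … for 250 - a² a perfect square: first hit at a = 5: 250 - 25 = 225 = 15².
250 = 5² + 15² = 25 + 225 ✓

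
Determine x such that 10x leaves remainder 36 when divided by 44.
x ≡ 8 (mod 22)

gcd(10, 44) = 2, which divides 36, so solutions exist.
Divide through by 2: 5x ≡ 18 (mod 22).
Find 5^(-1) mod 22 by the extended Euclidean algorithm:
22 = 4 × 5 + 2  ⟹  2 = (1)·22 + (-4)·5
5 = 2 × 2 + 1  ⟹  1 = (-2)·22 + (9)·5
So (9)·5 ≡ 1 (mod 22), i.e. 5^(-1) ≡ 9 (mod 22).
x ≡ 9 × 18 = 162 ≡ 8 (mod 22).
Check: 10 × 8 = 80 ≡ 36 (mod 44).
x ≡ 8 (mod 22), giving 2 solutions mod 44.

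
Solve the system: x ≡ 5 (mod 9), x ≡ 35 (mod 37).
257

Using Chinese Remainder Theorem:
M = 9 × 37 = 333
M1 = 37, M2 = 9
y1 = 37^(-1) mod 9 = 1
y2 = 9^(-1) mod 37 = 33
x = (5×37×1 + 35×9×33) mod 333 = 257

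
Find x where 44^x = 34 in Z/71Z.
55

Baby-step giant-step with step n = ⌈√71⌉ = 9.
Baby steps 44^j mod 71 (j:value) for j=0..8: 0:1, 1:44, 2:19, 3:55, 4:6, 5:51, 6:43, 7:46, 8:36.
Giant-step multiplier: 44^(-9) ≡ 44^(70-9) = 44^61 ≡ 42 (mod 71).
Giant steps γ_i = 34·42^i mod 71: γ_0=34, γ_1=8, γ_2=52, γ_3=54, γ_4=67, γ_5=45, γ_6=44 (in table at j=1).
x = i·n + j = 6·9 + 1 = 55.
Check: 44^55 ≡ 34 (mod 71).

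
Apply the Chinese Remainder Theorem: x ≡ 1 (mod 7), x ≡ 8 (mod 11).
8

Using Chinese Remainder Theorem:
M = 7 × 11 = 77
M1 = 11, M2 = 7
y1 = 11^(-1) mod 7 = 2
y2 = 7^(-1) mod 11 = 8
x = (1×11×2 + 8×7×8) mod 77 = 8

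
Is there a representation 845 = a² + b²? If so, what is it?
2² + 29² (a=2, b=29)

Factorization: 845 = 5 × 13^2
By Fermat: n is sum of two squares iff every prime p ≡ 3 (mod 4) appears to even power.
All primes ≡ 3 (mod 4) appear to even power.
Search a = 0, 1, 2, … for 845 - a² a perfect square: first hit at a = 2: 845 - 4 = 841 = 29².
845 = 2² + 29² = 4 + 841 ✓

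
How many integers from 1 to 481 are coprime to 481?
432

481 = 13 × 37
φ(n) = n × ∏(1 - 1/p) for each prime p dividing n
φ(481) = 481 × (1 - 1/13) × (1 - 1/37) = 432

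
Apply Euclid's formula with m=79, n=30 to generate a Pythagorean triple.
(5341, 4740, 7141)

Euclid's formula: a = m² - n², b = 2mn, c = m² + n²
m = 79, n = 30
a = 79² - 30² = 6241 - 900 = 5341
b = 2 × 79 × 30 = 4740
c = 79² + 30² = 6241 + 900 = 7141
Verification: 5341² + 4740² = 28526281 + 22467600 = 50993881 = 7141² ✓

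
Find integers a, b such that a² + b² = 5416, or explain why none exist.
50² + 54² (a=50, b=54)

Factorization: 5416 = 2^3 × 677
By Fermat: n is sum of two squares iff every prime p ≡ 3 (mod 4) appears to even power.
All primes ≡ 3 (mod 4) appear to even power.
Search a = 0, 1, 2, … for 5416 - a² a perfect square: first hit at a = 50: 5416 - 2500 = 2916 = 54².
5416 = 50² + 54² = 2500 + 2916 ✓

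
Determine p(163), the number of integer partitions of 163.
142798995930

p(n) counts ways to write n as a sum of positive integers (order ignored).
Euler's pentagonal recurrence: p(k) = p(k-1) + p(k-2) - p(k-5) - p(k-7) + p(k-12) + p(k-15) - ... (offsets j(3j∓1)/2, signs ++--, p(0)=1, p(<0)=0).
DP table for k = 0..162: p(0)=1, p(1)=1, p(2)=2, p(3)=3, p(4)=5, p(5)=7, p(6)=11, p(7)=15, p(8)=22, p(9)=30, p(10)=42, p(11)=56, p(12)=77, p(13)=101, p(14)=135, p(15)=176, p(16)=231, p(17)=297, p(18)=385, p(19)=490, p(20)=627, p(21)=792, p(22)=1002, p(23)=1255, p(24)=1575, p(25)=1958, p(26)=2436, p(27)=3010, p(28)=3718, p(29)=4565, p(30)=5604, p(31)=6842, p(32)=8349, p(33)=10143, p(34)=12310, p(35)=14883, p(36)=17977, p(37)=21637, p(38)=26015, p(39)=31185, p(40)=37338, p(41)=44583, p(42)=53174, p(43)=63261, p(44)=75175, p(45)=89134, p(46)=105558, p(47)=124754, p(48)=147273, p(49)=173525, p(50)=204226, p(51)=239943, p(52)=281589, p(53)=329931, p(54)=386155, p(55)=451276, p(56)=526823, p(57)=614154, p(58)=715220, p(59)=831820, p(60)=966467, p(61)=1121505, p(62)=1300156, p(63)=1505499, p(64)=1741630, p(65)=2012558, p(66)=2323520, p(67)=2679689, p(68)=3087735, p(69)=3554345, p(70)=4087968, p(71)=4697205, p(72)=5392783, p(73)=6185689, p(74)=7089500, p(75)=8118264, p(76)=9289091, p(77)=10619863, p(78)=12132164, p(79)=13848650, p(80)=15796476, p(81)=18004327, p(82)=20506255, p(83)=23338469, p(84)=26543660, p(85)=30167357, p(86)=34262962, p(87)=38887673, p(88)=44108109, p(89)=49995925, p(90)=56634173, p(91)=64112359, p(92)=72533807, p(93)=82010177, p(94)=92669720, p(95)=104651419, p(96)=118114304, p(97)=133230930, p(98)=150198136, p(99)=169229875, p(100)=190569292, p(101)=214481126, p(102)=241265379, p(103)=271248950, p(104)=304801365, p(105)=342325709, p(106)=384276336, p(107)=431149389, p(108)=483502844, p(109)=541946240, p(110)=607163746, p(111)=679903203, p(112)=761002156, p(113)=851376628, p(114)=952050665, p(115)=1064144451, p(116)=1188908248, p(117)=1327710076, p(118)=1482074143, p(119)=1653668665, p(120)=1844349560, p(121)=2056148051, p(122)=2291320912, p(123)=2552338241, p(124)=2841940500, p(125)=3163127352, p(126)=3519222692, p(127)=3913864295, p(128)=4351078600, p(129)=4835271870, p(130)=5371315400, p(131)=5964539504, p(132)=6620830889, p(133)=7346629512, p(134)=8149040695, p(135)=9035836076, p(136)=10015581680, p(137)=11097645016, p(138)=12292341831, p(139)=13610949895, p(140)=15065878135, p(141)=16670689208, p(142)=18440293320, p(143)=20390982757, p(144)=22540654445, p(145)=24908858009, p(146)=27517052599, p(147)=30388671978, p(148)=33549419497, p(149)=37027355200, p(150)=40853235313, p(151)=45060624582, p(152)=49686288421, p(153)=54770336324, p(154)=60356673280, p(155)=66493182097, p(156)=73232243759, p(157)=80630964769, p(158)=88751778802, p(159)=97662728555, p(160)=107438159466, p(161)=118159068427, p(162)=129913904637.
Final step: p(163) = p(162) + p(161) - p(158) - p(156) + p(151) + p(148) - p(141) - p(137) + p(128) + p(123) - p(112) - p(106) + p(93) + p(86) - p(71) - p(63) + p(46) + p(37) - p(18) - p(8)
= 129913904637 + 118159068427 - 88751778802 - 73232243759 + 45060624582 + 33549419497 - 16670689208 - 11097645016 + 4351078600 + 2552338241 - 761002156 - 384276336 + 82010177 + 34262962 - 4697205 - 1505499 + 105558 + 21637 - 385 - 22
= 142798995930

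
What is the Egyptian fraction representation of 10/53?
1/6 + 1/46 + 1/3657

Greedy algorithm:
10/53: ceiling(53/10) = 6, use 1/6
7/318: ceiling(318/7) = 46, use 1/46
1/3657: ceiling(3657/1) = 3657, use 1/3657
Result: 10/53 = 1/6 + 1/46 + 1/3657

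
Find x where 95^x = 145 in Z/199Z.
196

Baby-step giant-step with step n = ⌈√199⌉ = 15.
Baby steps 95^j mod 199 (j:value) for j=0..14: 0:1, 1:95, 2:70, 3:83, 4:124, 5:39, 6:123, 7:143, 8:53, 9:60, 10:128, 11:21, 12:5, 13:77, 14:151.
Giant-step multiplier: 95^(-15) ≡ 95^(198-15) = 95^183 ≡ 82 (mod 199).
Giant steps γ_i = 145·82^i mod 199: γ_0=145, γ_1=149, γ_2=79, γ_3=110, γ_4=65, γ_5=156, γ_6=56, γ_7=15, γ_8=36, γ_9=166, γ_10=80, γ_11=192, γ_12=23, γ_13=95 (in table at j=1).
x = i·n + j = 13·15 + 1 = 196.
Check: 95^196 ≡ 145 (mod 199).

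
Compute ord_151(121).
75

151 is prime, so ord(121) divides φ(151) = 150.
Divisors of 150: 1, 2, 3, 5, 6, 10, 15, 25, 30, 50, 75, 150.
Repeated squaring: 121^1 ≡ 121, 121^2 ≡ 145, 121^4 ≡ 36, 121^8 ≡ 88, 121^16 ≡ 43, 121^32 ≡ 37, 121^64 ≡ 10, 121^128 ≡ 100 (mod 151).
Test 121^d mod 151 for each divisor d in increasing order:
121^1 ≡ 121
121^2 ≡ 145
121^3 = 121^2·121^1 ≡ 29
121^5 = 121^4·121^1 ≡ 128
121^6 = 121^4·121^2 ≡ 86
121^10 = 121^8·121^2 ≡ 76
121^15 = 121^8·121^4·121^2·121^1 ≡ 64
121^25 = 121^16·121^8·121^1 ≡ 32
121^30 = 121^16·121^8·121^4·121^2 ≡ 19
121^50 = 121^32·121^16·121^2 ≡ 118
121^75 = 121^64·121^8·121^2·121^1 ≡ 1  ← first divisor giving 1
The order is 75.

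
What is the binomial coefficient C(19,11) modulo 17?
0

Using Lucas' theorem:
Write n=19 and k=11 in base 17:
n in base 17: [1, 2]
k in base 17: [0, 11]
C(19,11) mod 17 = ∏ C(n_i, k_i) mod 17
Digit binomials (mod 17): C(1,0) = 1; C(2,11) = 0 (k_i > n_i)
Product: 1 × 0 = 0 ≡ 0 (mod 17)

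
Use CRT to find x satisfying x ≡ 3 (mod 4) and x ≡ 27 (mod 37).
27

Using Chinese Remainder Theorem:
M = 4 × 37 = 148
M1 = 37, M2 = 4
y1 = 37^(-1) mod 4 = 1
y2 = 4^(-1) mod 37 = 28
x = (3×37×1 + 27×4×28) mod 148 = 27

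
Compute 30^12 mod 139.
129

Repeated squaring. Binary of 12 = 1100.
30^1 ≡ 30 (mod 139); 30^2 ≡ 66 (mod 139); 30^4 ≡ 47 (mod 139); 30^8 ≡ 124 (mod 139)
30^12 = 30^4 × 30^8 ≡ 129 (mod 139)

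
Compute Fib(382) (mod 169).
49

Matrix identity: Q^n = [[F_(n+1), F_n], [F_n, F_(n-1)]] with Q = [[1,1],[1,0]].
n = 382 = 101111110₂. Square-and-multiply, entries mod 169:
Q^1 = [[1,1],[1,0]]
Q^2 = (Q^1)² = [[2,1],[1,1]]
Q^5 = (Q^2)²·Q = [[8,5],[5,3]]
Q^11 = (Q^5)²·Q = [[144,89],[89,55]]
Q^23 = (Q^11)²·Q = [[62,96],[96,135]]
Q^47 = (Q^23)²·Q = [[31,47],[47,153]]
Q^95 = (Q^47)²·Q = [[157,128],[128,29]]
Q^191 = (Q^95)²·Q = [[114,135],[135,148]]
Q^382 = (Q^191)² = [[125,49],[49,76]]
F_382 mod 169 = Q^382[0][1] = 49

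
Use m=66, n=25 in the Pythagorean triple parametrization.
(3731, 3300, 4981)

Euclid's formula: a = m² - n², b = 2mn, c = m² + n²
m = 66, n = 25
a = 66² - 25² = 4356 - 625 = 3731
b = 2 × 66 × 25 = 3300
c = 66² + 25² = 4356 + 625 = 4981
Verification: 3731² + 3300² = 13920361 + 10890000 = 24810361 = 4981² ✓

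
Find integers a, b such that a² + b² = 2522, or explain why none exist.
11² + 49² (a=11, b=49)

Factorization: 2522 = 2 × 13 × 97
By Fermat: n is sum of two squares iff every prime p ≡ 3 (mod 4) appears to even power.
All primes ≡ 3 (mod 4) appear to even power.
Search a = 0, 1, 2, … for 2522 - a² a perfect square: first hit at a = 11: 2522 - 121 = 2401 = 49².
2522 = 11² + 49² = 121 + 2401 ✓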